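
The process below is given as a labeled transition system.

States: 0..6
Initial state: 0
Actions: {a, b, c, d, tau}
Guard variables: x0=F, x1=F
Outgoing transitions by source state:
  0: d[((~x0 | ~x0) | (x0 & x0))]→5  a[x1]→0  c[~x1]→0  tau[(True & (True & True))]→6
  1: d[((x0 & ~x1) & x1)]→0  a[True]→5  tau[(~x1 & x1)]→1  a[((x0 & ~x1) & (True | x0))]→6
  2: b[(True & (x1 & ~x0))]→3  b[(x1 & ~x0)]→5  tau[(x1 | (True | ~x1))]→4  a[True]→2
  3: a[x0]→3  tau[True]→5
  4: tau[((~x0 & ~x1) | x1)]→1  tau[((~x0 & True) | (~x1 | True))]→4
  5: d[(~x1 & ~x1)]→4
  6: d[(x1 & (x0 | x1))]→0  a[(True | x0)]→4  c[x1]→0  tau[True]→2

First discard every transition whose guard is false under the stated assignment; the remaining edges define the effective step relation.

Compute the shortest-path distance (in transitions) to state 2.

BFS to 2:
  Layer 0: {0}
  Layer 1: {5,6}
  Layer 2: {2,4}
first hit 2 at d=2 via tau·tau

Answer: 2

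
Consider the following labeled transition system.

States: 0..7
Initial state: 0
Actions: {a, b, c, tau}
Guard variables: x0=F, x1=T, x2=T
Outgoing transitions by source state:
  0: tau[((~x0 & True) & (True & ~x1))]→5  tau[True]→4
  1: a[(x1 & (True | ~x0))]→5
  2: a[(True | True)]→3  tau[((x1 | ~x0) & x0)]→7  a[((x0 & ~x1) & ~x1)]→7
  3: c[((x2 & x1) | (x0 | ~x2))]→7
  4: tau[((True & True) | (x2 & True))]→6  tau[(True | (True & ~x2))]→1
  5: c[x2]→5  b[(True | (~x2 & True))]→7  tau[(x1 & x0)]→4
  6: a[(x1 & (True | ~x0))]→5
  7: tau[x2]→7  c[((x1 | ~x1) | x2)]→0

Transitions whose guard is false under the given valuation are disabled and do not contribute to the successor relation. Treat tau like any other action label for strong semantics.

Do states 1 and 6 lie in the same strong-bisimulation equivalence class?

Answer: BISIMILAR

Working:
Refine partition for ~:
  round 0: {{0,1,2,3,4,5,6,7}}
  round 1: {{0,4},{1,2,6},{3},{5},{7}}
  round 2: {{0},{1,6},{2},{3},{4},{5},{7}}
stable after 3 split(s): 7 block(s)
1∈{1,6}, 6∈{1,6}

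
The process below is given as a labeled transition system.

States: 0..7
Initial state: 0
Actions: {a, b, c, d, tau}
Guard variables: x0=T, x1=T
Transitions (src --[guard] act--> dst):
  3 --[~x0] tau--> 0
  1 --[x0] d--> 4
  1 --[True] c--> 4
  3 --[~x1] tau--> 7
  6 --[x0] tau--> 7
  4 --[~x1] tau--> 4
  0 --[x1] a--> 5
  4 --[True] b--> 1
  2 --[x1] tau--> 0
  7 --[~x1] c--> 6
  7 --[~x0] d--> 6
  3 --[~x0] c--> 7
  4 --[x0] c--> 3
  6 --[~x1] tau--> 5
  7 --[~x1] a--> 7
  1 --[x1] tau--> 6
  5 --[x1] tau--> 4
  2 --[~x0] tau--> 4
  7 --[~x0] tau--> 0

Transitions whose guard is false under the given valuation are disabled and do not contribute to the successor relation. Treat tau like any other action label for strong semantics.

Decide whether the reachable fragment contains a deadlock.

Answer: DEADLOCK at state 3

Analysis:
Reachable = {0,1,3,4,5,6,7}
  0: a→5  [1 exit(s)]
  1: c→4  d→4  tau→6  [3 exit(s)]
  3: ∅  [no exit]
  4: b→1  c→3  [2 exit(s)]
  5: tau→4  [1 exit(s)]
  6: tau→7  [1 exit(s)]
  7: ∅  [no exit]
trace reaching 3: a·tau·c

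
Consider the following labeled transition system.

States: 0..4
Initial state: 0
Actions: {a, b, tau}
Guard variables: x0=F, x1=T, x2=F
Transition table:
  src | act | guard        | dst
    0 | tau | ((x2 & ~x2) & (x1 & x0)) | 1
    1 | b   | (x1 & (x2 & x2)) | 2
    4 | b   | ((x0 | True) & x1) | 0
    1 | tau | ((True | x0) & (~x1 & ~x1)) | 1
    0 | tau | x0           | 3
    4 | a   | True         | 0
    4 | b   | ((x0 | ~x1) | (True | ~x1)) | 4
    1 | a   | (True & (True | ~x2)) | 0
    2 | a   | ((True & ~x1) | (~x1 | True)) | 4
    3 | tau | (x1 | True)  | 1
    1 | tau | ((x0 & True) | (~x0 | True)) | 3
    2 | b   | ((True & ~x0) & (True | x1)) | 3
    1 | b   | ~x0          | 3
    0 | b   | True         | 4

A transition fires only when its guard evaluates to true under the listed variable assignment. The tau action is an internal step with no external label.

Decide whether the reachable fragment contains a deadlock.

Reachable = {0,4}
  0: b→4  [deg 1]
  4: a→0  b→0  b→4  [deg 3]

Answer: DEADLOCK-FREE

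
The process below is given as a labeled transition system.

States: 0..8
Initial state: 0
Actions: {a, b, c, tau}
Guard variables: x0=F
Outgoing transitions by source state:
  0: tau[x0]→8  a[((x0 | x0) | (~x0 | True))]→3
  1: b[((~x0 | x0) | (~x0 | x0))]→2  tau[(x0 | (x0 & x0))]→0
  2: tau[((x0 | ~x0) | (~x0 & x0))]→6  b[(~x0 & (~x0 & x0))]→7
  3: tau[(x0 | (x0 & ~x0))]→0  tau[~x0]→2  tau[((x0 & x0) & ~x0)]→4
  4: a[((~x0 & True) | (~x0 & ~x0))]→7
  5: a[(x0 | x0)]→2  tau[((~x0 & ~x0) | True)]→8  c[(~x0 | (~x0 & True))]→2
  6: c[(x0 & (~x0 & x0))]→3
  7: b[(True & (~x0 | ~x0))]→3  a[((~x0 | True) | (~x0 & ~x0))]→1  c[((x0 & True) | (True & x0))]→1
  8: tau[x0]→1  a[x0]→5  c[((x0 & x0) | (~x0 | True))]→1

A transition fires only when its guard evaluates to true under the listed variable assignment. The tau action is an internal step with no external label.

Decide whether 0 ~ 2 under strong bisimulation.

Answer: NOT BISIMILAR

Trace:
Bisimulation quotient by refinement:
  P[0] = {{0,1,2,3,4,5,6,7,8}}
  P[1] = {{0,4},{1},{2,3},{5},{6},{7},{8}}
  P[2] = {{0},{1},{2},{3},{4},{5},{6},{7},{8}}
Fixed point at round 3; 9 class(es).
[0]={0}  [2]={2}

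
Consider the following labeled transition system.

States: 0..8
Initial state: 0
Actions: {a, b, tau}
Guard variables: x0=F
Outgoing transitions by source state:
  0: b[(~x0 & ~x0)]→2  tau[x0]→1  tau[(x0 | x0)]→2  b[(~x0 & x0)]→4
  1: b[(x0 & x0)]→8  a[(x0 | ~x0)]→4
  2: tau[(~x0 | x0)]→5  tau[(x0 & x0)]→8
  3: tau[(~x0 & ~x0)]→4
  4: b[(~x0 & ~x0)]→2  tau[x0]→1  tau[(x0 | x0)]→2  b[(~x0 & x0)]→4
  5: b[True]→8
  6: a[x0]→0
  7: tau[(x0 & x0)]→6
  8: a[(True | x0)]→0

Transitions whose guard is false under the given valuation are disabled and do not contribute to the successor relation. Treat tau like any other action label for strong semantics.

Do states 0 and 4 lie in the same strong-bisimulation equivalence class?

Answer: BISIMILAR

Working:
Bisimulation quotient by refinement:
  π0 = {{0,1,2,3,4,5,6,7,8}}
  π1 = {{0,4,5},{1,8},{2,3},{6,7}}
  π2 = {{0,4},{1,8},{2,3},{5},{6,7}}
  π3 = {{0,4},{1,8},{2},{3},{5},{6,7}}
stable after 4 split(s): 6 block(s)
[0]={0,4}  [4]={0,4}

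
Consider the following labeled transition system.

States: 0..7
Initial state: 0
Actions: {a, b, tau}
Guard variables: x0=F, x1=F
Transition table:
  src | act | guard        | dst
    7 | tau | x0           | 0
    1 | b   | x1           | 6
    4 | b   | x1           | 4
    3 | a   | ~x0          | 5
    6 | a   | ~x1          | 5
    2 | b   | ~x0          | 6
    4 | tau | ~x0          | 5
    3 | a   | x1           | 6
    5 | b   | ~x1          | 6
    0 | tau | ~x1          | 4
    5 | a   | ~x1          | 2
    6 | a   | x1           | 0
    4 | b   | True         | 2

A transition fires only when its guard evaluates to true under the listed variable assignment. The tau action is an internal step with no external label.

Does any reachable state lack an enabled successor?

Answer: DEADLOCK-FREE

Trace:
Reachable = {0,2,4,5,6}
  0: tau→4  [1 out]
  2: b→6  [1 out]
  4: b→2  tau→5  [2 out]
  5: a→2  b→6  [2 out]
  6: a→5  [1 out]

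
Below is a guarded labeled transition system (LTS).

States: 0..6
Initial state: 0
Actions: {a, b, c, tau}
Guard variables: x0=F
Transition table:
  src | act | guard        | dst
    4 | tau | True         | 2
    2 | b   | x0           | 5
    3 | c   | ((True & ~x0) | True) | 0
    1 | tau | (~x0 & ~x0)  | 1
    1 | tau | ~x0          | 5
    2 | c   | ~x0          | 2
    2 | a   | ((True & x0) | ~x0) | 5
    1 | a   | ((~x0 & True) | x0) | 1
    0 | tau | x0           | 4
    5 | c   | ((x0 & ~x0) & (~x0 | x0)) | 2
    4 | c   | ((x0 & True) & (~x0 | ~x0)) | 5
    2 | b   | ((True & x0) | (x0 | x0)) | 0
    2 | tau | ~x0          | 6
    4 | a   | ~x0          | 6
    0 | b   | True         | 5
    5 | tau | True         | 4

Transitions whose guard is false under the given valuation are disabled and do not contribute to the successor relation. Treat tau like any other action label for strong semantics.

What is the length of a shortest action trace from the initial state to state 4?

Breadth-first toward 4:
  Layer 0: {0}
  Layer 1: {5}
  Layer 2: {4}
first hit 4 at d=2 via b·tau

Answer: 2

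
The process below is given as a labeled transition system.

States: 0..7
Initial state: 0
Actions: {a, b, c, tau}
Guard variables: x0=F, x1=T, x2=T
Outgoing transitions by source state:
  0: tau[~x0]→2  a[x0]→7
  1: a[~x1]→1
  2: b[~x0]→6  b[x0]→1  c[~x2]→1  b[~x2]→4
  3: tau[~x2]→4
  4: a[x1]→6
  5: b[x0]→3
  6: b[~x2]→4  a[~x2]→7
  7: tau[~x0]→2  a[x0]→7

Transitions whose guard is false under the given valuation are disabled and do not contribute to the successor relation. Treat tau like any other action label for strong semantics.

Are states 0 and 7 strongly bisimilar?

Refine partition for ~:
  π0 = {{0,1,2,3,4,5,6,7}}
  π1 = {{0,7},{1,3,5,6},{2},{4}}
stable after 2 split(s): 4 block(s)
0∈{0,7}, 7∈{0,7}

Answer: BISIMILAR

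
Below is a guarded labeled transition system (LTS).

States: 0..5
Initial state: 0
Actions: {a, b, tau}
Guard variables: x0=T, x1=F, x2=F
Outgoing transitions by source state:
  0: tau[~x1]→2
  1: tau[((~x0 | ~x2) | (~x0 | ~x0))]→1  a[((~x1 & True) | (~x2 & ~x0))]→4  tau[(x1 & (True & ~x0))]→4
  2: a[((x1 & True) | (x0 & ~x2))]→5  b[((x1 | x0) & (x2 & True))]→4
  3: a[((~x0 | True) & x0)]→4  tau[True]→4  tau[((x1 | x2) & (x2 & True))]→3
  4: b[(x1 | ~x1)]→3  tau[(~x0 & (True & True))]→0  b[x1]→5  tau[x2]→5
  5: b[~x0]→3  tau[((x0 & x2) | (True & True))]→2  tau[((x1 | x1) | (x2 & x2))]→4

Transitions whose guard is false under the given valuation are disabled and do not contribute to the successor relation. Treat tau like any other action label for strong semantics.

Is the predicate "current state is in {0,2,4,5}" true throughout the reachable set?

Answer: INVARIANT HOLDS

Trace:
Safe = {0,2,4,5}
R = {0,2,5}
  0: ✓
  2: ✓
  5: ✓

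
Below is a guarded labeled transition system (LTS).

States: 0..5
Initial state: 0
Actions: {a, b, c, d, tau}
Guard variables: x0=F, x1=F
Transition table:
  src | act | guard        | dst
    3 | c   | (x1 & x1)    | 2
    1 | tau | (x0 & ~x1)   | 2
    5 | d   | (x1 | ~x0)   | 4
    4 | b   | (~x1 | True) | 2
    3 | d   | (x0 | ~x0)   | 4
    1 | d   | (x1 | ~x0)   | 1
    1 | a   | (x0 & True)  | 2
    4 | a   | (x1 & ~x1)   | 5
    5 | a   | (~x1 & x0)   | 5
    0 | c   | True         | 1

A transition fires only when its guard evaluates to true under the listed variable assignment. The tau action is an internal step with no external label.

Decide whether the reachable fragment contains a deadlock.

R = {0,1}
  0: c→1  [1 out]
  1: d→1  [1 out]

Answer: DEADLOCK-FREE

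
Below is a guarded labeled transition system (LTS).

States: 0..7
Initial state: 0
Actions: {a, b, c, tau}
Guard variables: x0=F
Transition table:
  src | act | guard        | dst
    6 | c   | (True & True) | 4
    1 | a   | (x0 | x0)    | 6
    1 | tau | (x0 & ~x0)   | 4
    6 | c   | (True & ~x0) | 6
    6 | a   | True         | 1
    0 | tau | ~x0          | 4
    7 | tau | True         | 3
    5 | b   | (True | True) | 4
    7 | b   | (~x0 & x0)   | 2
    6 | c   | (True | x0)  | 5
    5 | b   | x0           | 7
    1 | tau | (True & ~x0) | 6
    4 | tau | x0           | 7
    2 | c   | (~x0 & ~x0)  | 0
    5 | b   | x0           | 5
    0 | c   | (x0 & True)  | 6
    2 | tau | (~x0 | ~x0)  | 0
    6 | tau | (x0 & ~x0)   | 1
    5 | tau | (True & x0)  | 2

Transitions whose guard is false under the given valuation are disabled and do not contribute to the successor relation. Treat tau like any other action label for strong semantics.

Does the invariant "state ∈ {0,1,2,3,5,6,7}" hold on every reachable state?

Answer: INVARIANT VIOLATED at state 4

Working:
Allowed set {0,1,2,3,5,6,7}
R = {0,4}
  0: ok
  4: ✗ unsafe
counterexample path to 4: tau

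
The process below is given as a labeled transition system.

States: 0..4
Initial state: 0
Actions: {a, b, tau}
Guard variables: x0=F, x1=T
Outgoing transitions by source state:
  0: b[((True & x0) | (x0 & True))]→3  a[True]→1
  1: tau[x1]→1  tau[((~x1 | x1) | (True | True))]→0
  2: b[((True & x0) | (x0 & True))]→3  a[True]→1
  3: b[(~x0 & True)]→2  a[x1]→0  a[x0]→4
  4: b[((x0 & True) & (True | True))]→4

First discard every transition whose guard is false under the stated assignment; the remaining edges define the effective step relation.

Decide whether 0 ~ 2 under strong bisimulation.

Answer: BISIMILAR

Analysis:
Compute ~ classes (split until stable):
  π0 = {{0,1,2,3,4}}
  π1 = {{0,2},{1},{3},{4}}
Fixed point at round 2; 4 class(es).
class of 0: {0,2}; class of 2: {0,2}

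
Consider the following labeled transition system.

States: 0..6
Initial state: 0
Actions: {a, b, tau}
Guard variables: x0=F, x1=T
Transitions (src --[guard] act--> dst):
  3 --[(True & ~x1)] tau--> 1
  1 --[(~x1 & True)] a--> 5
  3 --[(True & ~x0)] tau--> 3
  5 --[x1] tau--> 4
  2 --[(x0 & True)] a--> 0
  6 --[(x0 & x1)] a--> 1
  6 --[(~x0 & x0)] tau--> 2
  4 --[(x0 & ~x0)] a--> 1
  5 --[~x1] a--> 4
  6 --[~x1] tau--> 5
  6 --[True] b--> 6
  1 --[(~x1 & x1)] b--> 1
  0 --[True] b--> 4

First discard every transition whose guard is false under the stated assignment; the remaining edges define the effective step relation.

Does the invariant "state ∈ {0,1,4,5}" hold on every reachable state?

Answer: INVARIANT HOLDS

Analysis:
Inv-set: {0,1,4,5}
R = {0,4}
  0: ✓
  4: ✓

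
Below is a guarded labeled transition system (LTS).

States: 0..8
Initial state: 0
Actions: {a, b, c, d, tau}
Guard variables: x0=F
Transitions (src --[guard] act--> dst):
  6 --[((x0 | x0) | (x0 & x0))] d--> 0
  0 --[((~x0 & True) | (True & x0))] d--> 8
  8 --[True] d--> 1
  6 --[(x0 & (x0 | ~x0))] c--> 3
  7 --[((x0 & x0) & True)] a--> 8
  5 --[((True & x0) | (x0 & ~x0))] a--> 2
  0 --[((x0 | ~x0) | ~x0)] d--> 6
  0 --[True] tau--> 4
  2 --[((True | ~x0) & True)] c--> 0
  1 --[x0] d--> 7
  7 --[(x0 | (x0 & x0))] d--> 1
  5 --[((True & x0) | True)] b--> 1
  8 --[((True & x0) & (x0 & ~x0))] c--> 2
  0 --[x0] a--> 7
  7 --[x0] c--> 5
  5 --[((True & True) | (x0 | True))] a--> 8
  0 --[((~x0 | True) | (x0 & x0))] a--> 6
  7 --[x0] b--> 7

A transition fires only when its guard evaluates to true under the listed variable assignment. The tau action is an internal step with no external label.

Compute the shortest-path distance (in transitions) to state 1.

Breadth-first toward 1:
  depth 0: {0}
  depth 1: {4,6,8}
  depth 2: {1}
1 enters at depth 2; path d·d

Answer: 2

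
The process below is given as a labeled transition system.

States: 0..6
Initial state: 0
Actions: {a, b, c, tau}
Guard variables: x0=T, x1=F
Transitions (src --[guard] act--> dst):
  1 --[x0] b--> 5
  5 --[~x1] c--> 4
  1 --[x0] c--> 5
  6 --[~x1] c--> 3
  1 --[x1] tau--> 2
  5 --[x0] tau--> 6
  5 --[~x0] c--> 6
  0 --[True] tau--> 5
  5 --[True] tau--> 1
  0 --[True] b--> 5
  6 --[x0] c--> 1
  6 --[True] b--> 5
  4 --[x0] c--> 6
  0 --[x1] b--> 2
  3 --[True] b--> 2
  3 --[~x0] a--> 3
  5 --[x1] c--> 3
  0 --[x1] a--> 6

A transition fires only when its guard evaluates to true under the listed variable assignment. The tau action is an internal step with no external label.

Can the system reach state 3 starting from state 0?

Answer: REACHABLE

Working:
Guard filter leaves 12 enabled edge(s).
depth 0: {0}
depth 1: {5}  cumulative {0,5}
depth 2: {1,4,6}  cumulative {0,1,4,5,6}
depth 3: {3}  cumulative {0,1,3,4,5,6}
depth 4: {2}  cumulative {0,1,2,3,4,5,6}
Reachable = {0,1,2,3,4,5,6}
Path to 3: tau·tau·c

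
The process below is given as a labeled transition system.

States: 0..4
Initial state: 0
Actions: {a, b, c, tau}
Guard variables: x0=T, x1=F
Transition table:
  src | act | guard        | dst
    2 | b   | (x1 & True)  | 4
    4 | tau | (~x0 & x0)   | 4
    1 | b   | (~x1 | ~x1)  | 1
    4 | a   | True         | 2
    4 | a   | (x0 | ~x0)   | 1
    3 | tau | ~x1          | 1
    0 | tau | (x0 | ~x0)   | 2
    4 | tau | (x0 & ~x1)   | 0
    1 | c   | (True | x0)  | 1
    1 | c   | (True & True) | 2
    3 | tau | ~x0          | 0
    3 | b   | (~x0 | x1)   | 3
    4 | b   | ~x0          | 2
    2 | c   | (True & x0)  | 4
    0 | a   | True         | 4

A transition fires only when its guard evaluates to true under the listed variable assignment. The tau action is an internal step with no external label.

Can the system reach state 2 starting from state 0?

10 transition(s) survive guard evaluation.
depth 0: {0}
depth 1: {2,4}  now seen {0,2,4}
depth 2: {1}  now seen {0,1,2,4}
R = {0,1,2,4}
Path to 2: tau

Answer: REACHABLE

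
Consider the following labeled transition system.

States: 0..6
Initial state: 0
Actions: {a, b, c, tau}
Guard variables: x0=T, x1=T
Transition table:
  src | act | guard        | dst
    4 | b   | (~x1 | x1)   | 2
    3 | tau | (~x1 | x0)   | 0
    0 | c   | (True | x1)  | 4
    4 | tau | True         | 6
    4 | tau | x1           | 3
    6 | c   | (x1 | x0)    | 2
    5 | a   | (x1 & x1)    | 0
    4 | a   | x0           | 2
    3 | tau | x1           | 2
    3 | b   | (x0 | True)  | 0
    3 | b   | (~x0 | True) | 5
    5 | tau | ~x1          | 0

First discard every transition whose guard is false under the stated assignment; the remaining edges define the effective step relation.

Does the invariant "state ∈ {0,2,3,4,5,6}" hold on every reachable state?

Inv-set: {0,2,3,4,5,6}
R = {0,2,3,4,5,6}
  0: ok
  2: ok
  3: ok
  4: ok
  5: ok
  6: ok

Answer: INVARIANT HOLDS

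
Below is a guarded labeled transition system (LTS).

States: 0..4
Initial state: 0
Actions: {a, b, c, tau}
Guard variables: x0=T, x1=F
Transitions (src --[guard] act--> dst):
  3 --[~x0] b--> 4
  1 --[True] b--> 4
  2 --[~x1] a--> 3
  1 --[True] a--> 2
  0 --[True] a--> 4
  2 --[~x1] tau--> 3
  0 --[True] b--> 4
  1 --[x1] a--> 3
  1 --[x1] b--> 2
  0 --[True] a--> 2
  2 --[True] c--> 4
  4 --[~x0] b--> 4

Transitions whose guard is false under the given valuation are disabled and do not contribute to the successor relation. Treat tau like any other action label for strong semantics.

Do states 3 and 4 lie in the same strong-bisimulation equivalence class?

Compute ~ classes (split until stable):
  P[0] = {{0,1,2,3,4}}
  P[1] = {{0,1},{2},{3,4}}
  P[2] = {{0},{1},{2},{3,4}}
Fixed point at round 3; 4 class(es).
[3]={3,4}  [4]={3,4}

Answer: BISIMILAR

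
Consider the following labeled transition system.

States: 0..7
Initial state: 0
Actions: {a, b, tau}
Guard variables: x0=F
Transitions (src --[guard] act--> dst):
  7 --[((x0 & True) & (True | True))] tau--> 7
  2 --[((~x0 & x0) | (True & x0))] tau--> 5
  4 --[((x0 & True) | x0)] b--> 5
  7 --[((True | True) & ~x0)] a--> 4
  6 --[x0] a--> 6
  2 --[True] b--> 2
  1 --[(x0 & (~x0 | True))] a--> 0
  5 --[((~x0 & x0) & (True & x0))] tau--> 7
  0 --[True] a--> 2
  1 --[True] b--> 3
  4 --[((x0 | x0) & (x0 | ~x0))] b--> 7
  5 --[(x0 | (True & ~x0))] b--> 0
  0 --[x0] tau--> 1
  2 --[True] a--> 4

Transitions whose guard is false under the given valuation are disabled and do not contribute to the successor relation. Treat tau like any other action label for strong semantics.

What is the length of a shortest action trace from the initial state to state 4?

Answer: 2

Working:
Layered search for 4:
  depth 0: {0}
  depth 1: {2}
  depth 2: {4}
depth(4)=2, e.g. a·a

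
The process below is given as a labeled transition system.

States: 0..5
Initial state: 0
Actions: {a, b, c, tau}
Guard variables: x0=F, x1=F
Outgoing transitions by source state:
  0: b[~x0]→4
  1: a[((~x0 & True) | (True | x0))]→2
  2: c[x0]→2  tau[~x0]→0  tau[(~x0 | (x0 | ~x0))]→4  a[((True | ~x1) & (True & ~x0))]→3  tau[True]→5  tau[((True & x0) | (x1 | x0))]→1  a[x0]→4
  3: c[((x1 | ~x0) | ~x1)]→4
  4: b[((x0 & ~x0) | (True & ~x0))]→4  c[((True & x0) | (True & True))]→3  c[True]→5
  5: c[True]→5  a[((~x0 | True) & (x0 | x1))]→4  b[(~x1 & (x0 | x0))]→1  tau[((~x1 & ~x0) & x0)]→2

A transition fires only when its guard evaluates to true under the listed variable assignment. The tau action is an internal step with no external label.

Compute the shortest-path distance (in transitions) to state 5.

BFS to 5:
  L0 = {0}
  L1 = {4}
  L2 = {3,5}
depth(5)=2, e.g. b·c

Answer: 2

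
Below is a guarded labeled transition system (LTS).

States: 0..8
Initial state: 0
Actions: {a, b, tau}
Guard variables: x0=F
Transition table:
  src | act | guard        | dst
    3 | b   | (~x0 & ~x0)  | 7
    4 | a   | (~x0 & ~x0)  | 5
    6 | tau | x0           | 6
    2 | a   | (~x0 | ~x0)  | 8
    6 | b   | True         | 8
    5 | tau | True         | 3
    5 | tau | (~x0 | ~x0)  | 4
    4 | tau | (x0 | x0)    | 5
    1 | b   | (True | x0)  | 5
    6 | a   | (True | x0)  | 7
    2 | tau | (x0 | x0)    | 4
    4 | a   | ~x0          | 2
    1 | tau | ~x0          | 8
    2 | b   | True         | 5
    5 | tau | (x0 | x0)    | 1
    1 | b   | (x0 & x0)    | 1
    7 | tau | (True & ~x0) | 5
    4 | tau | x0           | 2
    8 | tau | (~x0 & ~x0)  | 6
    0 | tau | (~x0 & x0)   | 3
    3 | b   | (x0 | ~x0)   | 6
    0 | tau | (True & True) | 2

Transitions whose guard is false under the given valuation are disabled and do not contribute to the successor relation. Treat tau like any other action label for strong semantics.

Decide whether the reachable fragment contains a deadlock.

R = {0,2,3,4,5,6,7,8}
  0: tau→2  [1 exit(s)]
  2: a→8  b→5  [2 exit(s)]
  3: b→6  b→7  [2 exit(s)]
  4: a→2  a→5  [2 exit(s)]
  5: tau→3  tau→4  [2 exit(s)]
  6: a→7  b→8  [2 exit(s)]
  7: tau→5  [1 exit(s)]
  8: tau→6  [1 exit(s)]

Answer: DEADLOCK-FREE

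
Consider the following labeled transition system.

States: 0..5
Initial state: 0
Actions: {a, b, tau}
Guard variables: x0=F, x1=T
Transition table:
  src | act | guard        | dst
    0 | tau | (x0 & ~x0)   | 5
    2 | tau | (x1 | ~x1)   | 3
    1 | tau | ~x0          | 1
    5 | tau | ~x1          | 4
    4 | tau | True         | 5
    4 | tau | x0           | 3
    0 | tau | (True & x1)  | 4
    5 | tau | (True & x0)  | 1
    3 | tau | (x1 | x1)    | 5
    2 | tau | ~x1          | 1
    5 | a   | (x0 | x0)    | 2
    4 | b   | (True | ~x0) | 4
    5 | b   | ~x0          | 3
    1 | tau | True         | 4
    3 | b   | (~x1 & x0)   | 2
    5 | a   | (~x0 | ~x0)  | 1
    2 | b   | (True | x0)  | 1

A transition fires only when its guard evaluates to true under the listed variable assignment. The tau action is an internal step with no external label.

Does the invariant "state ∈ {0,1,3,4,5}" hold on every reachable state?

Answer: INVARIANT HOLDS

Working:
Safe = {0,1,3,4,5}
Reach set: {0,1,3,4,5}
  0: ✓
  1: ✓
  3: ✓
  4: ✓
  5: ✓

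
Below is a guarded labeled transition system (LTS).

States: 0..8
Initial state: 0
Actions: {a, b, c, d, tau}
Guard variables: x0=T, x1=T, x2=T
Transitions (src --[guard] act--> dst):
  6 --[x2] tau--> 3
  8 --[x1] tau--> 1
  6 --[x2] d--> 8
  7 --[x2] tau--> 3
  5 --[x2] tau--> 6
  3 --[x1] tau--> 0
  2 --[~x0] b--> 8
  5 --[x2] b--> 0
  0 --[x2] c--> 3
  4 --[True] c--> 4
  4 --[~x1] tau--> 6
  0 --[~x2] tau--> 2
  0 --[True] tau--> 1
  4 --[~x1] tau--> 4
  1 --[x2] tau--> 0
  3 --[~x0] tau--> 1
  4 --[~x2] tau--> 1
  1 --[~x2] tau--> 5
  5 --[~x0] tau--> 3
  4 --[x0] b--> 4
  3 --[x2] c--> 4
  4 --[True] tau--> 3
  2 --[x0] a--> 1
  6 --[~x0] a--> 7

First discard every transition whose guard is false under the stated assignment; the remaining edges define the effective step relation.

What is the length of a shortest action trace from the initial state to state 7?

Answer: UNREACHABLE

Trace:
Layered search for 7:
  depth 0: {0}
  depth 1: {1,3}
  depth 2: {4}
7 never appears.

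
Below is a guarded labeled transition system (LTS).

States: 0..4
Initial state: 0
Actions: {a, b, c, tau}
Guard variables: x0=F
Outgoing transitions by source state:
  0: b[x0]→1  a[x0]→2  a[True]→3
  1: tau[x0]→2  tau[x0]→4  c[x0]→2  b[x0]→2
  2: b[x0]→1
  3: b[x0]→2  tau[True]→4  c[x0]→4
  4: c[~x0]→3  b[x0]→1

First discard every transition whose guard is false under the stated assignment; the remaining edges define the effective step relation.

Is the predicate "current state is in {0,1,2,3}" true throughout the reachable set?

Safe = {0,1,2,3}
Reach set: {0,3,4}
  0: ✓
  3: ✓
  4: VIOLATES
counterexample path to 4: a·tau

Answer: INVARIANT VIOLATED at state 4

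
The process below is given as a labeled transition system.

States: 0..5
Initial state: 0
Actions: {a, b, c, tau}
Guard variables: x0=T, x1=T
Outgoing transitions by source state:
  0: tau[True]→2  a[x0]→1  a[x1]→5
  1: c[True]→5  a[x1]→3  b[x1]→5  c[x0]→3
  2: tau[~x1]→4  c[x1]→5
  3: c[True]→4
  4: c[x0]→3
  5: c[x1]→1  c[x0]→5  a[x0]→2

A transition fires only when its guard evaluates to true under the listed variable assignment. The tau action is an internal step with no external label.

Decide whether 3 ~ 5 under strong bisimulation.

Answer: NOT BISIMILAR

Working:
Bisimulation quotient by refinement:
  round 0: {{0,1,2,3,4,5}}
  round 1: {{0},{1},{2,3,4},{5}}
  round 2: {{0},{1},{2},{3,4},{5}}
5 equivalence class(es) (converged in 3)
class of 3: {3,4}; class of 5: {5}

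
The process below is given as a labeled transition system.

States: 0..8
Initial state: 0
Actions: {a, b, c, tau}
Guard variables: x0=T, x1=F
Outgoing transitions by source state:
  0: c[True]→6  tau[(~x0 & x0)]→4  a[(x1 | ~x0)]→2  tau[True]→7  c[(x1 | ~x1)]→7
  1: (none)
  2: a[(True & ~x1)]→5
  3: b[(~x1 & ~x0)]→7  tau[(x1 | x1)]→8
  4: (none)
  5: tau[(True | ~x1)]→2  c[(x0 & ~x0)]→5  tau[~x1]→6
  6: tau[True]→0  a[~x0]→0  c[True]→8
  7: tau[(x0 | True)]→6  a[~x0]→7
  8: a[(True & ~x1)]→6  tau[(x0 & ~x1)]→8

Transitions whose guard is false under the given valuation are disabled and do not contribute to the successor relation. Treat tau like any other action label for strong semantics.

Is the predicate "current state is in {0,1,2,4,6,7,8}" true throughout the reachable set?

Answer: INVARIANT HOLDS

Trace:
Allowed set {0,1,2,4,6,7,8}
R = {0,6,7,8}
  0: safe
  6: safe
  7: safe
  8: safe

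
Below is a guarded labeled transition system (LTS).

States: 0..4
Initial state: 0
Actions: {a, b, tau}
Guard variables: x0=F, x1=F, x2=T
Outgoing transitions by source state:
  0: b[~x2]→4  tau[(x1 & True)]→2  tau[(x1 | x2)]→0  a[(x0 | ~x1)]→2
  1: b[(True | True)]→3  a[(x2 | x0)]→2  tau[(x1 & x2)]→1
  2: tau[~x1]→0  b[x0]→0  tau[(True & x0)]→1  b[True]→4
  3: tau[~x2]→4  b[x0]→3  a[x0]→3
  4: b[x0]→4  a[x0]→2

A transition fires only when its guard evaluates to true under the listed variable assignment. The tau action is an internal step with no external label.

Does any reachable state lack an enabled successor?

R = {0,2,4}
  0: a→2  tau→0  [2 out]
  2: b→4  tau→0  [2 out]
  4: ∅  [no exit]
trace reaching 4: a·b

Answer: DEADLOCK at state 4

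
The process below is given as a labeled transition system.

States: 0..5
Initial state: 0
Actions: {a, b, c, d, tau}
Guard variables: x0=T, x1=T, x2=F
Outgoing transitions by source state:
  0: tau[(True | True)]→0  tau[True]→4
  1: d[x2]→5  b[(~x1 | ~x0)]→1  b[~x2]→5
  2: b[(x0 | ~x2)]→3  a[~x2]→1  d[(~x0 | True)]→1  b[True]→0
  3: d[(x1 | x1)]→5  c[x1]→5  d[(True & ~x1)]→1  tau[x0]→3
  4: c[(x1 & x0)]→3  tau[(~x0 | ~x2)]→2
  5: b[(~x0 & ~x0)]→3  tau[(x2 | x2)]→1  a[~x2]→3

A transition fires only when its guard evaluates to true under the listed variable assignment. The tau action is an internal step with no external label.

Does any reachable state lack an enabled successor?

Answer: DEADLOCK-FREE

Working:
Reachable = {0,1,2,3,4,5}
  0: tau→0  tau→4  [deg 2]
  1: b→5  [deg 1]
  2: a→1  b→0  b→3  d→1  [deg 4]
  3: c→5  d→5  tau→3  [deg 3]
  4: c→3  tau→2  [deg 2]
  5: a→3  [deg 1]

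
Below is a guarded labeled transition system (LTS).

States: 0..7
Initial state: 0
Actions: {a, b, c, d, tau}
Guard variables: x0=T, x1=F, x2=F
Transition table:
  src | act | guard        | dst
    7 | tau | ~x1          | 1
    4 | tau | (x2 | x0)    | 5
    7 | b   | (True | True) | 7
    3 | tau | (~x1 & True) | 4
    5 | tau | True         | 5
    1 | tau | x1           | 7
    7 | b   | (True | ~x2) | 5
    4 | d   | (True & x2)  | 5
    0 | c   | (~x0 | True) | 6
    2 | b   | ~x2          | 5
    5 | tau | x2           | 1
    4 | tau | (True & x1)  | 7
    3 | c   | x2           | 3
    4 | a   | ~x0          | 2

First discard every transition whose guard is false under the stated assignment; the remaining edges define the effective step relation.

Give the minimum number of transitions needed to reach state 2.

Answer: UNREACHABLE

Analysis:
BFS to 2:
  Layer 0: {0}
  Layer 1: {6}
2 never appears.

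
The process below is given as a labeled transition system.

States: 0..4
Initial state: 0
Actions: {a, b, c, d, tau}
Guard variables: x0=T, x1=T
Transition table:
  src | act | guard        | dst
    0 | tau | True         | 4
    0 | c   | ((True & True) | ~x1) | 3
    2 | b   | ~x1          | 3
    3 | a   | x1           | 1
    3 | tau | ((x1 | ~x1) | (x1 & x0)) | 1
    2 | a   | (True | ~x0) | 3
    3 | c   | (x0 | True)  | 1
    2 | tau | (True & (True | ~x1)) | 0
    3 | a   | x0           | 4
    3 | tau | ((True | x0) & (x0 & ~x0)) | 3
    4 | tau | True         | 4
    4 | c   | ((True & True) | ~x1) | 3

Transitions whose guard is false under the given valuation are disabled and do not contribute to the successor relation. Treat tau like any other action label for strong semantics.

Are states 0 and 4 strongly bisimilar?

Refine partition for ~:
  π0 = {{0,1,2,3,4}}
  π1 = {{0,4},{1},{2},{3}}
stable after 2 split(s): 4 block(s)
class of 0: {0,4}; class of 4: {0,4}

Answer: BISIMILAR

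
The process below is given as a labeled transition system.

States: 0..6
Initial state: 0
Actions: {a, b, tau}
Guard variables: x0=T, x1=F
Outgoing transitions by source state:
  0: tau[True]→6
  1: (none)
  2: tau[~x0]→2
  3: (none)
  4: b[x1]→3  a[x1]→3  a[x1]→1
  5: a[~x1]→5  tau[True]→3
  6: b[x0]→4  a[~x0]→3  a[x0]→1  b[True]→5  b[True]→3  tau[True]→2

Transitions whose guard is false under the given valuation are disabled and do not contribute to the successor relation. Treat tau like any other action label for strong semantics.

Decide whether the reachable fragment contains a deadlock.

Answer: DEADLOCK at state 1

Analysis:
Reachable = {0,1,2,3,4,5,6}
  0: tau→6  [deg 1]
  1: ∅  [deadlock]
  2: ∅  [deadlock]
  3: ∅  [deadlock]
  4: ∅  [deadlock]
  5: a→5  tau→3  [deg 2]
  6: a→1  b→3  b→4  b→5  tau→2  [deg 5]
Path to 1: tau·a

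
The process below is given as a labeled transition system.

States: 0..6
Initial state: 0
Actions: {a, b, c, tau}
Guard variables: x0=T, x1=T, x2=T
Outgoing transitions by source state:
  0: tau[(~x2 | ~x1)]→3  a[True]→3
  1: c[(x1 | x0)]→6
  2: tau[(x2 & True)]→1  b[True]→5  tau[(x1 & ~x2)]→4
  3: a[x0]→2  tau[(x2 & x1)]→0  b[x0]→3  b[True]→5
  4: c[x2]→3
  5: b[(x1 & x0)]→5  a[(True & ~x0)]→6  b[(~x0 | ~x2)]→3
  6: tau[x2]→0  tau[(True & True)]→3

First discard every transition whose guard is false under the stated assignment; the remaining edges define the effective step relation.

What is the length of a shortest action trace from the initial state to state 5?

Layered search for 5:
  Layer 0: {0}
  Layer 1: {3}
  Layer 2: {2,5}
depth(5)=2, e.g. a·b

Answer: 2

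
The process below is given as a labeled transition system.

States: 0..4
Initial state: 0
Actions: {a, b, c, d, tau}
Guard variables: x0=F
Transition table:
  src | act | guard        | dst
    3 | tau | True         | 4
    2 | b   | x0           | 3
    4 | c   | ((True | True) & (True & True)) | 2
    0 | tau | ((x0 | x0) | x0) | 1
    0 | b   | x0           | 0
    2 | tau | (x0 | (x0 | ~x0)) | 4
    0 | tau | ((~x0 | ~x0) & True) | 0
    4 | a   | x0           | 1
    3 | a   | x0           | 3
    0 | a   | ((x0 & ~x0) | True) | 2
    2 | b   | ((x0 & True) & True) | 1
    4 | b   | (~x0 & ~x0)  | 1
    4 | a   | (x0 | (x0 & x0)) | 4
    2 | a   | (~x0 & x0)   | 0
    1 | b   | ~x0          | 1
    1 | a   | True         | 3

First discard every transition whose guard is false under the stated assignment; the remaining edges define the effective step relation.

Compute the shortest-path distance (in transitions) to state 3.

Breadth-first toward 3:
  L0 = {0}
  L1 = {2}
  L2 = {4}
  L3 = {1}
  L4 = {3}
depth(3)=4, e.g. a·tau·b·a

Answer: 4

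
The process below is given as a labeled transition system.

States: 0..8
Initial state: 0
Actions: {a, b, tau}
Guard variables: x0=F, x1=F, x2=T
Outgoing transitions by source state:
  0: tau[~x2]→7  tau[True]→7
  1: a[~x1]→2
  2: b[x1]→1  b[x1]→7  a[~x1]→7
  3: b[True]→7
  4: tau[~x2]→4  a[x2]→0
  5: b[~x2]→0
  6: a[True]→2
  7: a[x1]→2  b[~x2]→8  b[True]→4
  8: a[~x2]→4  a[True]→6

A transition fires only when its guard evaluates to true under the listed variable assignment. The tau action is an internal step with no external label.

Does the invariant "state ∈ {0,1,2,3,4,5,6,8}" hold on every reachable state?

Answer: INVARIANT VIOLATED at state 7

Trace:
Inv-set: {0,1,2,3,4,5,6,8}
R = {0,4,7}
  0: ✓
  4: ✓
  7: ✗ unsafe
reach 7 via tau — violates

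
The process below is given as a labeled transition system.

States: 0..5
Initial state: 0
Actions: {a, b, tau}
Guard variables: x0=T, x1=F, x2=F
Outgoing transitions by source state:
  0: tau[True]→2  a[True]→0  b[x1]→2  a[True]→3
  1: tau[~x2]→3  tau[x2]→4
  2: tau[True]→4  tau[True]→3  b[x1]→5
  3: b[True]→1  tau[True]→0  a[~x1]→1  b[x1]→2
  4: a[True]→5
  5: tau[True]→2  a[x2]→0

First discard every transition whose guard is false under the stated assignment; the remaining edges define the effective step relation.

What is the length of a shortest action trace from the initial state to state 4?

Layered search for 4:
  L0 = {0}
  L1 = {2,3}
  L2 = {1,4}
depth(4)=2, e.g. tau·tau

Answer: 2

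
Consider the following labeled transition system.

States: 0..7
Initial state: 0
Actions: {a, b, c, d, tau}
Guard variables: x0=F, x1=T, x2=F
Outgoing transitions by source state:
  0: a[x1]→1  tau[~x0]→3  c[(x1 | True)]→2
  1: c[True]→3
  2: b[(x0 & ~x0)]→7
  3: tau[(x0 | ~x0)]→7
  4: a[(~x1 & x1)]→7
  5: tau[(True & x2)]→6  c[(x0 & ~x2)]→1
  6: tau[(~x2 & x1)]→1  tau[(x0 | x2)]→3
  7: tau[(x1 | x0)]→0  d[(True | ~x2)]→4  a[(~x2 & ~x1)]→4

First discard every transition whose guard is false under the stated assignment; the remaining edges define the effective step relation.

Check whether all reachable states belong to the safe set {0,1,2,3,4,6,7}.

Answer: INVARIANT HOLDS

Working:
Allowed set {0,1,2,3,4,6,7}
R = {0,1,2,3,4,7}
  0: ✓
  1: ✓
  2: ✓
  3: ✓
  4: ✓
  7: ✓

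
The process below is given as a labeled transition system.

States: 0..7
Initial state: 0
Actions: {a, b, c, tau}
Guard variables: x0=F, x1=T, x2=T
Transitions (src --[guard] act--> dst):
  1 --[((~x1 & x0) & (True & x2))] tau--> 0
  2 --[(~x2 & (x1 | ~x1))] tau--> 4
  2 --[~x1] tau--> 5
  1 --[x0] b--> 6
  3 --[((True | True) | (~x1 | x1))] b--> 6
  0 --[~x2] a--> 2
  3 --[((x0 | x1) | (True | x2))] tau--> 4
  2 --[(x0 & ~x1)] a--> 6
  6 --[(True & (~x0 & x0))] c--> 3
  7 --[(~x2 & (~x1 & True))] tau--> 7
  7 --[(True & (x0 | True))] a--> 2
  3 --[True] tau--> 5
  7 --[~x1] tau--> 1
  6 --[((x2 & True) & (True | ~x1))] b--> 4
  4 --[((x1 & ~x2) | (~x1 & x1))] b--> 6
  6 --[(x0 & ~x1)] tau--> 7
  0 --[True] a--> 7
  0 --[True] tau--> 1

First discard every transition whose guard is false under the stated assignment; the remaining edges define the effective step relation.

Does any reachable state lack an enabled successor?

Reach set: {0,1,2,7}
  0: a→7  tau→1  [2 exit(s)]
  1: ∅  [deadlock]
  2: ∅  [deadlock]
  7: a→2  [1 exit(s)]
trace reaching 1: tau

Answer: DEADLOCK at state 1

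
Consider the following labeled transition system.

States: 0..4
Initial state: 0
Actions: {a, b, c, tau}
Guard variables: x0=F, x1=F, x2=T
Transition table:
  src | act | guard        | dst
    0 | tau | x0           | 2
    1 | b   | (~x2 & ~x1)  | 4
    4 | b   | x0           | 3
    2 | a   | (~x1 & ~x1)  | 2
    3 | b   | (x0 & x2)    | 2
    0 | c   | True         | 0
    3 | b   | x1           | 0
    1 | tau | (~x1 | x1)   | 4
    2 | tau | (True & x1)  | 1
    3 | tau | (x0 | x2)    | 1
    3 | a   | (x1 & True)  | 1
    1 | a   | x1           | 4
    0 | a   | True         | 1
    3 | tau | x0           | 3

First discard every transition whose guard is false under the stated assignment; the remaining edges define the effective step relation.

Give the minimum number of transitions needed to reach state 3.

Layered search for 3:
  depth 0: {0}
  depth 1: {1}
  depth 2: {4}
3 never appears.

Answer: UNREACHABLE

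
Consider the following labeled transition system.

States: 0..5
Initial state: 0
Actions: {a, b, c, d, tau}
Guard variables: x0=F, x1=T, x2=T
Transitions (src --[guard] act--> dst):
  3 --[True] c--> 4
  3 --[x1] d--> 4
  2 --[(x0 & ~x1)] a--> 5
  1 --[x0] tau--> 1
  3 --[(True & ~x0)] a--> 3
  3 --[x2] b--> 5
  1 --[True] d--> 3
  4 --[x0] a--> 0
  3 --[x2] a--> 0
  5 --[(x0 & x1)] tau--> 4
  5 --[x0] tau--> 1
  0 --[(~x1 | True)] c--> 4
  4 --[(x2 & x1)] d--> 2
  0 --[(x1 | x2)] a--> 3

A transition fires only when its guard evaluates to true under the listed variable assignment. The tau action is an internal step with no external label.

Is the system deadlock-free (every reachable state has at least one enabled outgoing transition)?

Answer: DEADLOCK at state 2

Trace:
R = {0,2,3,4,5}
  0: a→3  c→4  [2 out]
  2: ∅  [no exit]
  3: a→0  a→3  b→5  c→4  d→4  [5 out]
  4: d→2  [1 out]
  5: ∅  [no exit]
witness 2: c·d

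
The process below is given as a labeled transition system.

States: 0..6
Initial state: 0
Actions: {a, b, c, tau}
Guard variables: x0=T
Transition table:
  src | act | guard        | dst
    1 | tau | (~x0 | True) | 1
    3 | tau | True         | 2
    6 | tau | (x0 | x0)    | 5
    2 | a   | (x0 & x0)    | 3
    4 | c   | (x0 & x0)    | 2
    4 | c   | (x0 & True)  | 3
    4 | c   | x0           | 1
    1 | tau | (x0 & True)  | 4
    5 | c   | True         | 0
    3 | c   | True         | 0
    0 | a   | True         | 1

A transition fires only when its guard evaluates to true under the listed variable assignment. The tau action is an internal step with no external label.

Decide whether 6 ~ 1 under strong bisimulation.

Answer: NOT BISIMILAR

Working:
Bisimulation quotient by refinement:
  π0 = {{0,1,2,3,4,5,6}}
  π1 = {{0,2},{1,6},{3},{4,5}}
  π2 = {{0},{1},{2},{3},{4},{5},{6}}
7 equivalence class(es) (converged in 3)
class of 6: {6}; class of 1: {1}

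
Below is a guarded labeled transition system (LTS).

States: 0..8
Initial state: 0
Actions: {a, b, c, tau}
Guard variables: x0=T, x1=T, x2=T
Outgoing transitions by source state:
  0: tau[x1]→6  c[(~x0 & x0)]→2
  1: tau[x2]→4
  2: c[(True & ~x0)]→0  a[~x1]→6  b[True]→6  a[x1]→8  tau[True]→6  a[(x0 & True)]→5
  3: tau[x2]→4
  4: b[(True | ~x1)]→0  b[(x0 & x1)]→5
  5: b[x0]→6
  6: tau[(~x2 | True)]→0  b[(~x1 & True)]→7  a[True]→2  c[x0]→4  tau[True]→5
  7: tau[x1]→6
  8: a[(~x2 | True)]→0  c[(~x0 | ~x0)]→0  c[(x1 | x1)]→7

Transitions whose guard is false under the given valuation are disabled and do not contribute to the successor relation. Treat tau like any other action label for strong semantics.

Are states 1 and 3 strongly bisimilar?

Answer: BISIMILAR

Working:
Bisimulation quotient by refinement:
  round 0: {{0,1,2,3,4,5,6,7,8}}
  round 1: {{0,1,3,7},{2},{4,5},{6},{8}}
  round 2: {{0,7},{1,3},{2},{4},{5},{6},{8}}
7 equivalence class(es) (converged in 3)
[1]={1,3}  [3]={1,3}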